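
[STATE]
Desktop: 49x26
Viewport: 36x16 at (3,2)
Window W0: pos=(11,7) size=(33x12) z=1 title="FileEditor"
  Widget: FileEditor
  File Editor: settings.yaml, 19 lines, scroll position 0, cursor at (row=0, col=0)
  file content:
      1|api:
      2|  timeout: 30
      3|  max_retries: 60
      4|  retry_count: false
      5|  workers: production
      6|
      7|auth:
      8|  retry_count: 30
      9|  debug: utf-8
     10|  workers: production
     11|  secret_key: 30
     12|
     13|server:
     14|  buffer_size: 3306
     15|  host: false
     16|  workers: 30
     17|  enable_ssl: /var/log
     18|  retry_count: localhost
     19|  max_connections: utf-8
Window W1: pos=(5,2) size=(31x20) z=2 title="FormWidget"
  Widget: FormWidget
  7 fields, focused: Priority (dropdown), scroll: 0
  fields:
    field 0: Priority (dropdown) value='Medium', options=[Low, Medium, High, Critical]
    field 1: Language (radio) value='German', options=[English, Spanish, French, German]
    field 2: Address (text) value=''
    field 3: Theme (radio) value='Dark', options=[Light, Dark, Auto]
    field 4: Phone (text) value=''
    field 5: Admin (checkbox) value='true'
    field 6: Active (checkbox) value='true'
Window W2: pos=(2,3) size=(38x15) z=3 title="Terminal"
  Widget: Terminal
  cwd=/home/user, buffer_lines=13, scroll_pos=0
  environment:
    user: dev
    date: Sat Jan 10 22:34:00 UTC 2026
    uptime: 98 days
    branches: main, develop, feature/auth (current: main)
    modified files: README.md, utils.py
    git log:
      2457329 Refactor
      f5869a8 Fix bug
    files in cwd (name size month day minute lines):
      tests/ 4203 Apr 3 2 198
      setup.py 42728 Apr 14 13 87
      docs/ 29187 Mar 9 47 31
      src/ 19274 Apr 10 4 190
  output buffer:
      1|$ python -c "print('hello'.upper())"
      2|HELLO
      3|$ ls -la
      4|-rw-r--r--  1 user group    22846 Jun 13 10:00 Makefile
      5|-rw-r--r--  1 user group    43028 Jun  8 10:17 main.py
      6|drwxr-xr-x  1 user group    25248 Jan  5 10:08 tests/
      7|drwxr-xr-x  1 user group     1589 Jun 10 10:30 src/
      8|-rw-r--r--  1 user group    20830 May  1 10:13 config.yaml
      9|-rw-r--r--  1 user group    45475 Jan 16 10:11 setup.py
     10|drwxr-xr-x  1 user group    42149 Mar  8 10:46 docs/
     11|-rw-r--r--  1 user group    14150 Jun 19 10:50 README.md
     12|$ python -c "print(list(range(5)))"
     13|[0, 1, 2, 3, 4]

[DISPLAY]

  ┏━━━━━━━━━━━━━━━━━━━━━━━━━━━━━┓   
━━━━━━━━━━━━━━━━━━━━━━━━━━━━━━━━━━━━
 Terminal                           
────────────────────────────────────
$ python -c "print('hello'.upper())"
HELLO                               
$ ls -la                            
-rw-r--r--  1 user group    22846 Ju
-rw-r--r--  1 user group    43028 Ju
drwxr-xr-x  1 user group    25248 Ja
drwxr-xr-x  1 user group     1589 Ju
-rw-r--r--  1 user group    20830 Ma
-rw-r--r--  1 user group    45475 Ja
drwxr-xr-x  1 user group    42149 Ma
-rw-r--r--  1 user group    14150 Ju
━━━━━━━━━━━━━━━━━━━━━━━━━━━━━━━━━━━━


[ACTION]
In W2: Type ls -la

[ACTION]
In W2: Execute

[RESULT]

  ┏━━━━━━━━━━━━━━━━━━━━━━━━━━━━━┓   
━━━━━━━━━━━━━━━━━━━━━━━━━━━━━━━━━━━━
 Terminal                           
────────────────────────────────────
-rw-r--r--  1 user group    45475 Ja
drwxr-xr-x  1 user group    42149 Ma
-rw-r--r--  1 user group    14150 Ju
$ python -c "print(list(range(5)))" 
[0, 1, 2, 3, 4]                     
$ ls -la                            
drwxr-xr-x  1 dev group     4203 Apr
-rw-r--r--  1 dev group    42728 Apr
drwxr-xr-x  1 dev group    29187 Mar
drwxr-xr-x  1 dev group    19274 Apr
$ █                                 
━━━━━━━━━━━━━━━━━━━━━━━━━━━━━━━━━━━━


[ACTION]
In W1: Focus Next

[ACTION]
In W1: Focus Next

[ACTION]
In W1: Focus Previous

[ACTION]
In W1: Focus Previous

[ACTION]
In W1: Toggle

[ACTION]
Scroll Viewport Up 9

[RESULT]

                                    
                                    
  ┏━━━━━━━━━━━━━━━━━━━━━━━━━━━━━┓   
━━━━━━━━━━━━━━━━━━━━━━━━━━━━━━━━━━━━
 Terminal                           
────────────────────────────────────
-rw-r--r--  1 user group    45475 Ja
drwxr-xr-x  1 user group    42149 Ma
-rw-r--r--  1 user group    14150 Ju
$ python -c "print(list(range(5)))" 
[0, 1, 2, 3, 4]                     
$ ls -la                            
drwxr-xr-x  1 dev group     4203 Apr
-rw-r--r--  1 dev group    42728 Apr
drwxr-xr-x  1 dev group    29187 Mar
drwxr-xr-x  1 dev group    19274 Apr


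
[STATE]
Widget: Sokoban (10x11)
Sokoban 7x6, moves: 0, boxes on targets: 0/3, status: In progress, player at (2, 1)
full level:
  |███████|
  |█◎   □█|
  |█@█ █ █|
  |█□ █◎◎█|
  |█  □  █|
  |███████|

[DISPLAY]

███████   
█◎   □█   
█@█ █ █   
█□ █◎◎█   
█  □  █   
███████   
Moves: 0  
          
          
          
          


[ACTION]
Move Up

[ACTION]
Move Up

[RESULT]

███████   
█+   □█   
█ █ █ █   
█□ █◎◎█   
█  □  █   
███████   
Moves: 1  
          
          
          
          


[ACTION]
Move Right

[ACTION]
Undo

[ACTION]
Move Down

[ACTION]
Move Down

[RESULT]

███████   
█◎   □█   
█ █ █ █   
█@ █◎◎█   
█□ □  █   
███████   
Moves: 3  
          
          
          
          


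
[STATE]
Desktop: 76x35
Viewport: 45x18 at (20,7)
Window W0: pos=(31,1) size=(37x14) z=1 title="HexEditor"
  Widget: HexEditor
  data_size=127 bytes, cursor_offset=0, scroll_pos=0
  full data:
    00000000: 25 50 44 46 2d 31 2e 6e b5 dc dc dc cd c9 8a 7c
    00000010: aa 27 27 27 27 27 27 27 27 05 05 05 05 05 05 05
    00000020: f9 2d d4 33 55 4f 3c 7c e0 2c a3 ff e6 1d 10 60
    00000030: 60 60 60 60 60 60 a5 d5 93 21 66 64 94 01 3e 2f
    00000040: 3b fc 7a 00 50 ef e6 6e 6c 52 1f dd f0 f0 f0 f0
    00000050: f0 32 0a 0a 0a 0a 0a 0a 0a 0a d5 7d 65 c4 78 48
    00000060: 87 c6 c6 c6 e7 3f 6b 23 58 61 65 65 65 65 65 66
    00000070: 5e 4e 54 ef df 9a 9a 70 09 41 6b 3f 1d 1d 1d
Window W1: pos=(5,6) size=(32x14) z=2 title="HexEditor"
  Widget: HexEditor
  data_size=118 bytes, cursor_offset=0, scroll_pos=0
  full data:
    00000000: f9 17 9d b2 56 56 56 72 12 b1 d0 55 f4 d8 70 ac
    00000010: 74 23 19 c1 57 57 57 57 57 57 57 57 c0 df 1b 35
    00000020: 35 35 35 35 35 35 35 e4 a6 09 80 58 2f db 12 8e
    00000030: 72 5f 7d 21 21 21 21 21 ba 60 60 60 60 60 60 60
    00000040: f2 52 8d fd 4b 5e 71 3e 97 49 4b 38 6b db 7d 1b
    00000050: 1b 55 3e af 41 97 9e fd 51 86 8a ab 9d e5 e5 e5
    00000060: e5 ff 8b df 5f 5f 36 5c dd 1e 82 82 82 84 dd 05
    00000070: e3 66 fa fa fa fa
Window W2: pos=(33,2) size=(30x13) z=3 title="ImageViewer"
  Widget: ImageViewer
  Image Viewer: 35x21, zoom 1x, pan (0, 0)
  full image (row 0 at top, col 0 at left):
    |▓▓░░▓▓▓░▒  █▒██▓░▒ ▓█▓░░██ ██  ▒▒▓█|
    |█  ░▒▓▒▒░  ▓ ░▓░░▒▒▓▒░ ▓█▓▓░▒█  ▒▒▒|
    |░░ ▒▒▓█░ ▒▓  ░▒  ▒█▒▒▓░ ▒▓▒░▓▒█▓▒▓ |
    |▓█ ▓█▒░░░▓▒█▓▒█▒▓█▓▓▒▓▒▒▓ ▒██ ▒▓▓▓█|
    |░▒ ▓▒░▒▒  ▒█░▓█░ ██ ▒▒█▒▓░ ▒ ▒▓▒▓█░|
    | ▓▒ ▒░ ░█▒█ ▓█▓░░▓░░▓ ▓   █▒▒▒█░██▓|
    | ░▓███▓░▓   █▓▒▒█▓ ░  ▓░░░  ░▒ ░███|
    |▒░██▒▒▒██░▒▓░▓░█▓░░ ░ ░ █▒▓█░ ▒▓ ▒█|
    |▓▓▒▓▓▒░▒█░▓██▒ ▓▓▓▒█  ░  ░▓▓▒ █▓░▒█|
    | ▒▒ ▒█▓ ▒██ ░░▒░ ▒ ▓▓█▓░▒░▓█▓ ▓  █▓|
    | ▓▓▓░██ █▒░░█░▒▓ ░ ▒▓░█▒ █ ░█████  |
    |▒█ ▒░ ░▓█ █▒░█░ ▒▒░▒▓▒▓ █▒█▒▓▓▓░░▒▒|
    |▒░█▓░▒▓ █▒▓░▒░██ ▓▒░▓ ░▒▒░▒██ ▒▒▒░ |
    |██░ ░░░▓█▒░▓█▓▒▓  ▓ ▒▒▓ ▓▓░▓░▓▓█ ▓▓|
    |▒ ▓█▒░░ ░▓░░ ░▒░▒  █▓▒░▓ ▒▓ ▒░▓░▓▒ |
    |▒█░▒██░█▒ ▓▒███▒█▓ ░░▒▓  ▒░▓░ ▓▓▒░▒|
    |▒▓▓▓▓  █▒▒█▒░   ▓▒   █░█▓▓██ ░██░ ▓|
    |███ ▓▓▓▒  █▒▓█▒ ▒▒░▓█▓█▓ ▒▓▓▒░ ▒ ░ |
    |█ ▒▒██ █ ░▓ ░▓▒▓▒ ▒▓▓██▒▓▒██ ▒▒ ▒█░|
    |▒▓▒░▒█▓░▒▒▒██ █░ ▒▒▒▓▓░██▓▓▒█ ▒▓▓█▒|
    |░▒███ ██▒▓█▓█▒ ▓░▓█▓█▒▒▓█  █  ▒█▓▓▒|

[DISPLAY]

             ┃░░ ▒▒▓█░ ▒▓  ░▒  ▒█▒▒▓░ ▒▓▒░┃d5
─────────────┃▓█ ▓█▒░░░▓▒█▓▒█▒▓█▓▓▒▓▒▒▓ ▒█┃6e
7 9d b2 56 56┃░▒ ▓▒░▒▒  ▒█░▓█░ ██ ▒▒█▒▓░ ▒┃0a
3 19 c1 57 57┃ ▓▒ ▒░ ░█▒█ ▓█▓░░▓░░▓ ▓   █▒┃23
5 35 35 35 35┃ ░▓███▓░▓   █▓▒▒█▓ ░  ▓░░░  ┃70
f 7d 21 21 21┃▒░██▒▒▒██░▒▓░▓░█▓░░ ░ ░ █▒▓█┃  
2 8d fd 4b 5e┃▓▓▒▓▓▒░▒█░▓██▒ ▓▓▓▒█  ░  ░▓▓┃  
5 3e af 41 97┗━━━━━━━━━━━━━━━━━━━━━━━━━━━━┛━━
f 8b df 5f 5f 36┃                            
6 fa fa fa fa   ┃                            
                ┃                            
                ┃                            
━━━━━━━━━━━━━━━━┛                            
                                             
                                             
                                             
                                             
                                             


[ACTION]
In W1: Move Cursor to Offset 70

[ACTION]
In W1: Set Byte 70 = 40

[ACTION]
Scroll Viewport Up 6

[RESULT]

           ┏━━━━━━━━━━━━━━━━━━━━━━━━━━━━━━━━━
           ┃ ┏━━━━━━━━━━━━━━━━━━━━━━━━━━━━┓  
           ┠─┃ ImageViewer                ┃──
           ┃0┠────────────────────────────┨6e
           ┃0┃▓▓░░▓▓▓░▒  █▒██▓░▒ ▓█▓░░██ █┃27
━━━━━━━━━━━━━┃█  ░▒▓▒▒░  ▓ ░▓░░▒▒▓▒░ ▓█▓▓░┃7c
             ┃░░ ▒▒▓█░ ▒▓  ░▒  ▒█▒▒▓░ ▒▓▒░┃d5
─────────────┃▓█ ▓█▒░░░▓▒█▓▒█▒▓█▓▓▒▓▒▒▓ ▒█┃6e
7 9d b2 56 56┃░▒ ▓▒░▒▒  ▒█░▓█░ ██ ▒▒█▒▓░ ▒┃0a
3 19 c1 57 57┃ ▓▒ ▒░ ░█▒█ ▓█▓░░▓░░▓ ▓   █▒┃23
5 35 35 35 35┃ ░▓███▓░▓   █▓▒▒█▓ ░  ▓░░░  ┃70
f 7d 21 21 21┃▒░██▒▒▒██░▒▓░▓░█▓░░ ░ ░ █▒▓█┃  
2 8d fd 4b 5e┃▓▓▒▓▓▒░▒█░▓██▒ ▓▓▓▒█  ░  ░▓▓┃  
5 3e af 41 97┗━━━━━━━━━━━━━━━━━━━━━━━━━━━━┛━━
f 8b df 5f 5f 36┃                            
6 fa fa fa fa   ┃                            
                ┃                            
                ┃                            


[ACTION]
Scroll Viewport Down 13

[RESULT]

5 3e af 41 97┗━━━━━━━━━━━━━━━━━━━━━━━━━━━━┛━━
f 8b df 5f 5f 36┃                            
6 fa fa fa fa   ┃                            
                ┃                            
                ┃                            
━━━━━━━━━━━━━━━━┛                            
                                             
                                             
                                             
                                             
                                             
                                             
                                             
                                             
                                             
                                             
                                             
                                             


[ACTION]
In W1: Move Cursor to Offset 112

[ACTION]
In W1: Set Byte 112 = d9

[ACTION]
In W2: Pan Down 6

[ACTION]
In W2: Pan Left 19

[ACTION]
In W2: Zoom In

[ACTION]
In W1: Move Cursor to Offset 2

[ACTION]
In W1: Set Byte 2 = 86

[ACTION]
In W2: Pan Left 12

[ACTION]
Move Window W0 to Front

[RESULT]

5 3e af 41 ┗━━━━━━━━━━━━━━━━━━━━━━━━━━━━━━━━━
f 8b df 5f 5f 36┃                            
6 fa fa fa fa   ┃                            
                ┃                            
                ┃                            
━━━━━━━━━━━━━━━━┛                            
                                             
                                             
                                             
                                             
                                             
                                             
                                             
                                             
                                             
                                             
                                             
                                             


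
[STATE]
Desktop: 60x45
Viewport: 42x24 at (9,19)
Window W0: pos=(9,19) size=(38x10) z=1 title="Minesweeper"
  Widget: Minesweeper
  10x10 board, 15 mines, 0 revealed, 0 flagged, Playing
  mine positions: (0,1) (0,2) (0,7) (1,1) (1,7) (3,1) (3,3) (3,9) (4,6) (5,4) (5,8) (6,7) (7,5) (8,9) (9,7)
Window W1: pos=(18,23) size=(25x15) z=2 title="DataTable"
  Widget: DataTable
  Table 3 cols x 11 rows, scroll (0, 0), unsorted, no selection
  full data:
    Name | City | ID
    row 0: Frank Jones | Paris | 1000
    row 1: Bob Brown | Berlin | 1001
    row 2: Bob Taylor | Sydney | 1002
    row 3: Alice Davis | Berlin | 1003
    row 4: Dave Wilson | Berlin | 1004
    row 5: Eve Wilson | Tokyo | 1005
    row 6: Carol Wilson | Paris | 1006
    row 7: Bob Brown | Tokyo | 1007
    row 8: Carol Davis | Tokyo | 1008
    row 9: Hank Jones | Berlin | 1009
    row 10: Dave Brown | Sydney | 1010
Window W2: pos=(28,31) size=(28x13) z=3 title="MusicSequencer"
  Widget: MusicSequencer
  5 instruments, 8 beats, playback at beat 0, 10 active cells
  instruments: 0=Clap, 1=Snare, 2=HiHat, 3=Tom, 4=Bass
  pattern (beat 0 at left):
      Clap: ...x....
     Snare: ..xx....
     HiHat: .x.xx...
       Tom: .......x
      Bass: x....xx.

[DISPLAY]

┏━━━━━━━━━━━━━━━━━━━━━━━━━━━━━━━━━━━━┓    
┃ Minesweeper                        ┃    
┠────────────────────────────────────┨    
┃■■■■■■■■■■                          ┃    
┃■■■■■■■■┏━━━━━━━━━━━━━━━━━━━━━━━┓   ┃    
┃■■■■■■■■┃ DataTable             ┃   ┃    
┃■■■■■■■■┠───────────────────────┨   ┃    
┃■■■■■■■■┃Name        │City  │ID ┃   ┃    
┃■■■■■■■■┃────────────┼──────┼───┃   ┃    
┗━━━━━━━━┃Frank Jones │Paris │100┃━━━┛    
         ┃Bob Brown   │Berlin│100┃        
         ┃Bob Taylor  │Sydney│100┃        
         ┃Alice Dav┏━━━━━━━━━━━━━━━━━━━━━━
         ┃Dave Wils┃ MusicSequencer       
         ┃Eve Wilso┠──────────────────────
         ┃Carol Wil┃      ▼1234567        
         ┃Bob Brown┃  Clap···█····        
         ┃Carol Dav┃ Snare··██····        
         ┗━━━━━━━━━┃ HiHat·█·██···        
                   ┃   Tom·······█        
                   ┃  Bass█····██·        
                   ┃                      
                   ┃                      
                   ┃                      


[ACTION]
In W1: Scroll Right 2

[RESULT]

┏━━━━━━━━━━━━━━━━━━━━━━━━━━━━━━━━━━━━┓    
┃ Minesweeper                        ┃    
┠────────────────────────────────────┨    
┃■■■■■■■■■■                          ┃    
┃■■■■■■■■┏━━━━━━━━━━━━━━━━━━━━━━━┓   ┃    
┃■■■■■■■■┃ DataTable             ┃   ┃    
┃■■■■■■■■┠───────────────────────┨   ┃    
┃■■■■■■■■┃ame        │City  │ID  ┃   ┃    
┃■■■■■■■■┃───────────┼──────┼────┃   ┃    
┗━━━━━━━━┃rank Jones │Paris │1000┃━━━┛    
         ┃ob Brown   │Berlin│1001┃        
         ┃ob Taylor  │Sydney│1002┃        
         ┃lice Davi┏━━━━━━━━━━━━━━━━━━━━━━
         ┃ave Wilso┃ MusicSequencer       
         ┃ve Wilson┠──────────────────────
         ┃arol Wils┃      ▼1234567        
         ┃ob Brown ┃  Clap···█····        
         ┃arol Davi┃ Snare··██····        
         ┗━━━━━━━━━┃ HiHat·█·██···        
                   ┃   Tom·······█        
                   ┃  Bass█····██·        
                   ┃                      
                   ┃                      
                   ┃                      


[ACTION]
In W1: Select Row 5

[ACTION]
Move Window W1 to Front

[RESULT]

┏━━━━━━━━━━━━━━━━━━━━━━━━━━━━━━━━━━━━┓    
┃ Minesweeper                        ┃    
┠────────────────────────────────────┨    
┃■■■■■■■■■■                          ┃    
┃■■■■■■■■┏━━━━━━━━━━━━━━━━━━━━━━━┓   ┃    
┃■■■■■■■■┃ DataTable             ┃   ┃    
┃■■■■■■■■┠───────────────────────┨   ┃    
┃■■■■■■■■┃ame        │City  │ID  ┃   ┃    
┃■■■■■■■■┃───────────┼──────┼────┃   ┃    
┗━━━━━━━━┃rank Jones │Paris │1000┃━━━┛    
         ┃ob Brown   │Berlin│1001┃        
         ┃ob Taylor  │Sydney│1002┃        
         ┃lice Davis │Berlin│1003┃━━━━━━━━
         ┃ave Wilson │Berlin│1004┃r       
         ┃ve Wilson  │Tokyo │1005┃────────
         ┃arol Wilson│Paris │1006┃        
         ┃ob Brown   │Tokyo │1007┃        
         ┃arol Davis │Tokyo │1008┃        
         ┗━━━━━━━━━━━━━━━━━━━━━━━┛        
                   ┃   Tom·······█        
                   ┃  Bass█····██·        
                   ┃                      
                   ┃                      
                   ┃                      


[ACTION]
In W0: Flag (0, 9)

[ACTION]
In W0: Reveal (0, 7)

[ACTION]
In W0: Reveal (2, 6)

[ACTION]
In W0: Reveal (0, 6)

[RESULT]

┏━━━━━━━━━━━━━━━━━━━━━━━━━━━━━━━━━━━━┓    
┃ Minesweeper                        ┃    
┠────────────────────────────────────┨    
┃■✹✹■■■■✹■⚑                          ┃    
┃■✹■■■■■✹┏━━━━━━━━━━━━━━━━━━━━━━━┓   ┃    
┃■■■■■■■■┃ DataTable             ┃   ┃    
┃■✹■✹■■■■┠───────────────────────┨   ┃    
┃■■■■■■✹■┃ame        │City  │ID  ┃   ┃    
┃■■■■✹■■■┃───────────┼──────┼────┃   ┃    
┗━━━━━━━━┃rank Jones │Paris │1000┃━━━┛    
         ┃ob Brown   │Berlin│1001┃        
         ┃ob Taylor  │Sydney│1002┃        
         ┃lice Davis │Berlin│1003┃━━━━━━━━
         ┃ave Wilson │Berlin│1004┃r       
         ┃ve Wilson  │Tokyo │1005┃────────
         ┃arol Wilson│Paris │1006┃        
         ┃ob Brown   │Tokyo │1007┃        
         ┃arol Davis │Tokyo │1008┃        
         ┗━━━━━━━━━━━━━━━━━━━━━━━┛        
                   ┃   Tom·······█        
                   ┃  Bass█····██·        
                   ┃                      
                   ┃                      
                   ┃                      


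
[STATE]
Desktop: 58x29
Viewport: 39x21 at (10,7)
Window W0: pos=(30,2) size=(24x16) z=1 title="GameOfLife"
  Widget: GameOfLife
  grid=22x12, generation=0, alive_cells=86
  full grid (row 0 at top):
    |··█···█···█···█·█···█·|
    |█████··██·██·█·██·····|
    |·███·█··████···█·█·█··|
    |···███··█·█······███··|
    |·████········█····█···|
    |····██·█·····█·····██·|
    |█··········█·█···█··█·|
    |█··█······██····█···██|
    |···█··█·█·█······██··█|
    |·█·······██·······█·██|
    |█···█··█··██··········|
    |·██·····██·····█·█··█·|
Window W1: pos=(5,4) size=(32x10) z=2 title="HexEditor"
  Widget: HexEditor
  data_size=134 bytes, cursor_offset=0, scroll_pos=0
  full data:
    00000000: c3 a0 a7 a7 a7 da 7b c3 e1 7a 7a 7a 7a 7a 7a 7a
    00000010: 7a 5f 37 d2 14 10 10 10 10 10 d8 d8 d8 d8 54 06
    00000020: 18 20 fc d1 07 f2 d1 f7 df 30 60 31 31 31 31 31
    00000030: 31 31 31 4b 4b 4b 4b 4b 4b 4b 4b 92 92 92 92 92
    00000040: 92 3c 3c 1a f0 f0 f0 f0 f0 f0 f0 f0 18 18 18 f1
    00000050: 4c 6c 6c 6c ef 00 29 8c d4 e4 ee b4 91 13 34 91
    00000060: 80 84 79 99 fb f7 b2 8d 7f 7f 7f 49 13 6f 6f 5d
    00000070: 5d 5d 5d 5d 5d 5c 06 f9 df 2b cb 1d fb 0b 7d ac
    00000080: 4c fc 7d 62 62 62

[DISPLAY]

0000  C3 a0 a7 a7 a7 da 7b┃·██·██·█·██·
0010  7a 5f 37 d2 14 10 10┃··████···█·█
0020  18 20 fc d1 07 f2 d1┃··█·█······█
0030  31 31 31 4b 4b 4b 4b┃·······█····
0040  92 3c 3c 1a f0 f0 f0┃·█·····█····
0050  4c 6c 6c 6c ef 00 29┃·····█·█···█
━━━━━━━━━━━━━━━━━━━━━━━━━━┛····██····█·
                    ┃···█··█·█·█······█
                    ┃·█·······██·······
                    ┃█···█··█··██······
                    ┗━━━━━━━━━━━━━━━━━━
                                       
                                       
                                       
                                       
                                       
                                       
                                       
                                       
                                       
                                       


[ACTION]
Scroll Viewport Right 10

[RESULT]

a0 a7 a7 a7 da 7b┃·██·██·█·██·····┃    
5f 37 d2 14 10 10┃··████···█·█·█··┃    
20 fc d1 07 f2 d1┃··█·█······███··┃    
31 31 4b 4b 4b 4b┃·······█····█···┃    
3c 3c 1a f0 f0 f0┃·█·····█·····██·┃    
6c 6c 6c ef 00 29┃·····█·█···█··█·┃    
━━━━━━━━━━━━━━━━━┛····██····█···██┃    
           ┃···█··█·█·█······██··█┃    
           ┃·█·······██·······█·██┃    
           ┃█···█··█··██··········┃    
           ┗━━━━━━━━━━━━━━━━━━━━━━┛    
                                       
                                       
                                       
                                       
                                       
                                       
                                       
                                       
                                       
                                       


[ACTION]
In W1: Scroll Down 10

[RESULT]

fc 7d 62 62 62   ┃·██·██·█·██·····┃    
                 ┃··████···█·█·█··┃    
                 ┃··█·█······███··┃    
                 ┃·······█····█···┃    
                 ┃·█·····█·····██·┃    
                 ┃·····█·█···█··█·┃    
━━━━━━━━━━━━━━━━━┛····██····█···██┃    
           ┃···█··█·█·█······██··█┃    
           ┃·█·······██·······█·██┃    
           ┃█···█··█··██··········┃    
           ┗━━━━━━━━━━━━━━━━━━━━━━┛    
                                       
                                       
                                       
                                       
                                       
                                       
                                       
                                       
                                       
                                       


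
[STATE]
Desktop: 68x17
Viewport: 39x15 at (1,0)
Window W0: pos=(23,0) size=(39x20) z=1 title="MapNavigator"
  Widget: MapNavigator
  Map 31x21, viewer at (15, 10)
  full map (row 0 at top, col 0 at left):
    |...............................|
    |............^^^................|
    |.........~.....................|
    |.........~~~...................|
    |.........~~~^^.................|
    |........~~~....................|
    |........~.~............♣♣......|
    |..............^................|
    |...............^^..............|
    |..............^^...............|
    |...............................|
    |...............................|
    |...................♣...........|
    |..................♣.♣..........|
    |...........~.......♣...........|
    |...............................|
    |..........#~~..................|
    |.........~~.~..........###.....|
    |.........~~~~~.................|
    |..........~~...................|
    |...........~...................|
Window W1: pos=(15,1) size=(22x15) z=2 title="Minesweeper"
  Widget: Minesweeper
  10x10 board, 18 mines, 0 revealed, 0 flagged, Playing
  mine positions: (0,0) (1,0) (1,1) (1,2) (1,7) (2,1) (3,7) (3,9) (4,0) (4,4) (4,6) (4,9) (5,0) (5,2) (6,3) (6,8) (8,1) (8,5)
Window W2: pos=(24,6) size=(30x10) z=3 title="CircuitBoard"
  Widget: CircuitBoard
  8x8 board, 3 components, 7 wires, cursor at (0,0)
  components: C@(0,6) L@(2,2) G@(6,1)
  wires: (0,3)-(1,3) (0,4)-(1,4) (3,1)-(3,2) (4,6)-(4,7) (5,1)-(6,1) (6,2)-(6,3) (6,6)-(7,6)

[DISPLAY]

                      ┏━━━━━━━━━━━━━━━━
              ┏━━━━━━━━━━━━━━━━━━━━┓   
              ┃ Minesweeper        ┃───
              ┠────────────────────┨...
              ┃■■■■■■■■■■          ┃~~.
              ┃■■■■■■■■■■          ┃~~^
              ┃■■■■■■■■┏━━━━━━━━━━━━━━━
              ┃■■■■■■■■┃ CircuitBoard  
              ┃■■■■■■■■┠───────────────
              ┃■■■■■■■■┃   0 1 2 3 4 5 
              ┃■■■■■■■■┃0  [.]         
              ┃■■■■■■■■┃               
              ┃■■■■■■■■┃1              
              ┃■■■■■■■■┃               
              ┃        ┃2           L  


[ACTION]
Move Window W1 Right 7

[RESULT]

                      ┏━━━━━━━━━━━━━━━━
                     ┏━━━━━━━━━━━━━━━━━
                     ┃ Minesweeper     
                     ┠─────────────────
                     ┃■■■■■■■■■■       
                     ┃■■■■■■■■■■       
                     ┃■┏━━━━━━━━━━━━━━━
                     ┃■┃ CircuitBoard  
                     ┃■┠───────────────
                     ┃■┃   0 1 2 3 4 5 
                     ┃■┃0  [.]         
                     ┃■┃               
                     ┃■┃1              
                     ┃■┃               
                     ┃ ┃2           L  


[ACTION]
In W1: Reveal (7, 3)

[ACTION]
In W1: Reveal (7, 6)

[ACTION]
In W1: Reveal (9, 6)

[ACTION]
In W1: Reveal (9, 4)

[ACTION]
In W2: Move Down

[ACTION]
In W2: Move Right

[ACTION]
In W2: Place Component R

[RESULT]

                      ┏━━━━━━━━━━━━━━━━
                     ┏━━━━━━━━━━━━━━━━━
                     ┃ Minesweeper     
                     ┠─────────────────
                     ┃■■■■■■■■■■       
                     ┃■■■■■■■■■■       
                     ┃■┏━━━━━━━━━━━━━━━
                     ┃■┃ CircuitBoard  
                     ┃■┠───────────────
                     ┃■┃   0 1 2 3 4 5 
                     ┃■┃0              
                     ┃■┃               
                     ┃■┃1      [R]     
                     ┃■┃               
                     ┃ ┃2           L  


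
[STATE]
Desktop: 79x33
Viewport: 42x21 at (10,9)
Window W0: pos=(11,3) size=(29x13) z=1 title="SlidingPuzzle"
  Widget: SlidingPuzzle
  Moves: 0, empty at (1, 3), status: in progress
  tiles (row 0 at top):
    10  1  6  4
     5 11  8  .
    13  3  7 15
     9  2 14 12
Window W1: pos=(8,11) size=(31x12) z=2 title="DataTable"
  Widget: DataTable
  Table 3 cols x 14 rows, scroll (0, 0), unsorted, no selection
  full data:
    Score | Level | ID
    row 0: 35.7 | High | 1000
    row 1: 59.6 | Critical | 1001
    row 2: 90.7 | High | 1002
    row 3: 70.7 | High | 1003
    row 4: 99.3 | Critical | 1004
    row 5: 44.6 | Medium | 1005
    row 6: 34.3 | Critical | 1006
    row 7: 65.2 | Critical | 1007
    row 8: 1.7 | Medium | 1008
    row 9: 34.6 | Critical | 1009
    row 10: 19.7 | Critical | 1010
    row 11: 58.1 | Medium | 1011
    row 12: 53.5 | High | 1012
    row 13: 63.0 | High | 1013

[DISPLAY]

 ┃│  5 │ 11 │  8 │    │      ┃            
 ┃├────┼────┼────┼────┤      ┃            
━━━━━━━━━━━━━━━━━━━━━━━━━━━━┓┃            
DataTable                   ┃┃            
────────────────────────────┨┃            
core│Level   │ID            ┃┃            
────┼────────┼────          ┃┛            
5.7 │High    │1000          ┃             
9.6 │Critical│1001          ┃             
0.7 │High    │1002          ┃             
0.7 │High    │1003          ┃             
9.3 │Critical│1004          ┃             
4.6 │Medium  │1005          ┃             
━━━━━━━━━━━━━━━━━━━━━━━━━━━━┛             
                                          
                                          
                                          
                                          
                                          
                                          
                                          


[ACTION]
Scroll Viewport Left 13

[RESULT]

           ┃│  5 │ 11 │  8 │    │      ┃  
           ┃├────┼────┼────┼────┤      ┃  
        ┏━━━━━━━━━━━━━━━━━━━━━━━━━━━━━┓┃  
        ┃ DataTable                   ┃┃  
        ┠─────────────────────────────┨┃  
        ┃Score│Level   │ID            ┃┃  
        ┃─────┼────────┼────          ┃┛  
        ┃35.7 │High    │1000          ┃   
        ┃59.6 │Critical│1001          ┃   
        ┃90.7 │High    │1002          ┃   
        ┃70.7 │High    │1003          ┃   
        ┃99.3 │Critical│1004          ┃   
        ┃44.6 │Medium  │1005          ┃   
        ┗━━━━━━━━━━━━━━━━━━━━━━━━━━━━━┛   
                                          
                                          
                                          
                                          
                                          
                                          
                                          


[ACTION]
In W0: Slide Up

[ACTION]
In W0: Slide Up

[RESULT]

           ┃│  5 │ 11 │  8 │ 15 │      ┃  
           ┃├────┼────┼────┼────┤      ┃  
        ┏━━━━━━━━━━━━━━━━━━━━━━━━━━━━━┓┃  
        ┃ DataTable                   ┃┃  
        ┠─────────────────────────────┨┃  
        ┃Score│Level   │ID            ┃┃  
        ┃─────┼────────┼────          ┃┛  
        ┃35.7 │High    │1000          ┃   
        ┃59.6 │Critical│1001          ┃   
        ┃90.7 │High    │1002          ┃   
        ┃70.7 │High    │1003          ┃   
        ┃99.3 │Critical│1004          ┃   
        ┃44.6 │Medium  │1005          ┃   
        ┗━━━━━━━━━━━━━━━━━━━━━━━━━━━━━┛   
                                          
                                          
                                          
                                          
                                          
                                          
                                          


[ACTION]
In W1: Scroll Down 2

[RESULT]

           ┃│  5 │ 11 │  8 │ 15 │      ┃  
           ┃├────┼────┼────┼────┤      ┃  
        ┏━━━━━━━━━━━━━━━━━━━━━━━━━━━━━┓┃  
        ┃ DataTable                   ┃┃  
        ┠─────────────────────────────┨┃  
        ┃Score│Level   │ID            ┃┃  
        ┃─────┼────────┼────          ┃┛  
        ┃90.7 │High    │1002          ┃   
        ┃70.7 │High    │1003          ┃   
        ┃99.3 │Critical│1004          ┃   
        ┃44.6 │Medium  │1005          ┃   
        ┃34.3 │Critical│1006          ┃   
        ┃65.2 │Critical│1007          ┃   
        ┗━━━━━━━━━━━━━━━━━━━━━━━━━━━━━┛   
                                          
                                          
                                          
                                          
                                          
                                          
                                          


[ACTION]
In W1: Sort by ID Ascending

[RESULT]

           ┃│  5 │ 11 │  8 │ 15 │      ┃  
           ┃├────┼────┼────┼────┤      ┃  
        ┏━━━━━━━━━━━━━━━━━━━━━━━━━━━━━┓┃  
        ┃ DataTable                   ┃┃  
        ┠─────────────────────────────┨┃  
        ┃Score│Level   │ID ▲          ┃┃  
        ┃─────┼────────┼────          ┃┛  
        ┃90.7 │High    │1002          ┃   
        ┃70.7 │High    │1003          ┃   
        ┃99.3 │Critical│1004          ┃   
        ┃44.6 │Medium  │1005          ┃   
        ┃34.3 │Critical│1006          ┃   
        ┃65.2 │Critical│1007          ┃   
        ┗━━━━━━━━━━━━━━━━━━━━━━━━━━━━━┛   
                                          
                                          
                                          
                                          
                                          
                                          
                                          


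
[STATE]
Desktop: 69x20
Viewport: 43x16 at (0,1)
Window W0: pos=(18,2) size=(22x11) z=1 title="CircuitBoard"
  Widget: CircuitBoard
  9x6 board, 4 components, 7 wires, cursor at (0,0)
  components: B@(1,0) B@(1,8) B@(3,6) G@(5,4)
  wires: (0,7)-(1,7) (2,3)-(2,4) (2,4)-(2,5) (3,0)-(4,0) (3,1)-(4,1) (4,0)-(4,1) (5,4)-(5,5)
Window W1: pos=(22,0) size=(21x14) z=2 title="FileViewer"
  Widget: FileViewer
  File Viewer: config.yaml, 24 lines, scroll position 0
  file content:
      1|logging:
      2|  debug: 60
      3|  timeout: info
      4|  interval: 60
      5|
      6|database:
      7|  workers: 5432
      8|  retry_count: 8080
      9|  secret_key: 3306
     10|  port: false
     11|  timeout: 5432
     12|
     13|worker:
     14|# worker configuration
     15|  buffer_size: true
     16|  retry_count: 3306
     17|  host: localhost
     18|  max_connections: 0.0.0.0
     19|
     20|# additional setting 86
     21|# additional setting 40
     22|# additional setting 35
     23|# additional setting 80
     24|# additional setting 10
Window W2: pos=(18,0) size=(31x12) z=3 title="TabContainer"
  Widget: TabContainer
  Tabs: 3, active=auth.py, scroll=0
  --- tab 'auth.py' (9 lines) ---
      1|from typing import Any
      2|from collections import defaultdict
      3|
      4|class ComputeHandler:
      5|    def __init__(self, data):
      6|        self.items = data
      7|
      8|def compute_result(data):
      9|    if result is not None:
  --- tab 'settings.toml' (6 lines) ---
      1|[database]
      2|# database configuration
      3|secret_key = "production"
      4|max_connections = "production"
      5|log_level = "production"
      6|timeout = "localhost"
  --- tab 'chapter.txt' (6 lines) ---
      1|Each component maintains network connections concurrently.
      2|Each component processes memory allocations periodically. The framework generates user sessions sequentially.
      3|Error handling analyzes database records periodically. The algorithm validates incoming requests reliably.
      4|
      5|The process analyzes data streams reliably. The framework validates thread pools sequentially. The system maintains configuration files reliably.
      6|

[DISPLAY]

                  ┃ TabContainer           
                  ┠────────────────────────
                  ┃[auth.py]│ settings.toml
                  ┃────────────────────────
                  ┃from typing import Any  
                  ┃from collections import 
                  ┃                        
                  ┃class ComputeHandler:   
                  ┃    def __init__(self, d
                  ┃        self.items = dat
                  ┗━━━━━━━━━━━━━━━━━━━━━━━━
                  ┗━━━┃  port: false     ▼┃
                      ┗━━━━━━━━━━━━━━━━━━━┛
                                           
                                           
                                           


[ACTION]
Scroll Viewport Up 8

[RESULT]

                  ┏━━━━━━━━━━━━━━━━━━━━━━━━
                  ┃ TabContainer           
                  ┠────────────────────────
                  ┃[auth.py]│ settings.toml
                  ┃────────────────────────
                  ┃from typing import Any  
                  ┃from collections import 
                  ┃                        
                  ┃class ComputeHandler:   
                  ┃    def __init__(self, d
                  ┃        self.items = dat
                  ┗━━━━━━━━━━━━━━━━━━━━━━━━
                  ┗━━━┃  port: false     ▼┃
                      ┗━━━━━━━━━━━━━━━━━━━┛
                                           
                                           


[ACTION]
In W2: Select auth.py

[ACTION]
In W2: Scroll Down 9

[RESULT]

                  ┏━━━━━━━━━━━━━━━━━━━━━━━━
                  ┃ TabContainer           
                  ┠────────────────────────
                  ┃[auth.py]│ settings.toml
                  ┃────────────────────────
                  ┃    if result is not Non
                  ┃                        
                  ┃                        
                  ┃                        
                  ┃                        
                  ┃                        
                  ┗━━━━━━━━━━━━━━━━━━━━━━━━
                  ┗━━━┃  port: false     ▼┃
                      ┗━━━━━━━━━━━━━━━━━━━┛
                                           
                                           


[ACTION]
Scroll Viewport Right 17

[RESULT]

 ┏━━━━━━━━━━━━━━━━━━━━━━━━━━━━━┓           
 ┃ TabContainer                ┃           
 ┠─────────────────────────────┨           
 ┃[auth.py]│ settings.toml │ ch┃           
 ┃─────────────────────────────┃           
 ┃    if result is not None:   ┃           
 ┃                             ┃           
 ┃                             ┃           
 ┃                             ┃           
 ┃                             ┃           
 ┃                             ┃           
 ┗━━━━━━━━━━━━━━━━━━━━━━━━━━━━━┛           
 ┗━━━┃  port: false     ▼┃                 
     ┗━━━━━━━━━━━━━━━━━━━┛                 
                                           
                                           


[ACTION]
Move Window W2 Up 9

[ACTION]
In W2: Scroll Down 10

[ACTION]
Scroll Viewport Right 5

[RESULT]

━━━━━━━━━━━━━━━━━━━━━━━━━━┓                
bContainer                ┃                
──────────────────────────┨                
th.py]│ settings.toml │ ch┃                
──────────────────────────┃                
 if result is not None:   ┃                
                          ┃                
                          ┃                
                          ┃                
                          ┃                
                          ┃                
━━━━━━━━━━━━━━━━━━━━━━━━━━┛                
┃  port: false     ▼┃                      
┗━━━━━━━━━━━━━━━━━━━┛                      
                                           
                                           
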